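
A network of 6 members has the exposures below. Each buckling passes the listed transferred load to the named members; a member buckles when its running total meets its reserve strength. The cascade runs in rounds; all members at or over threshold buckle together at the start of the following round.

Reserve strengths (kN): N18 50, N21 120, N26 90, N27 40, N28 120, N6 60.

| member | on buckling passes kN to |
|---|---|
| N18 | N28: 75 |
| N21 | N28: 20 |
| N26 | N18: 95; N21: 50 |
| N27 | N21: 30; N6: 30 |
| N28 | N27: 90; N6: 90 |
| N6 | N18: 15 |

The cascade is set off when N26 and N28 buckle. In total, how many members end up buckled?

Round 1 — N26, N28 buckle (initial).
  N18: +95 → 95 ≥ 50
  N21: +50 → 50 < 120
  N27: +90 → 90 ≥ 40
  N6: +90 → 90 ≥ 60
Round 2 — N18, N27, N6 buckle.
  N21: +30 → 80 < 120
No further bucklings.

5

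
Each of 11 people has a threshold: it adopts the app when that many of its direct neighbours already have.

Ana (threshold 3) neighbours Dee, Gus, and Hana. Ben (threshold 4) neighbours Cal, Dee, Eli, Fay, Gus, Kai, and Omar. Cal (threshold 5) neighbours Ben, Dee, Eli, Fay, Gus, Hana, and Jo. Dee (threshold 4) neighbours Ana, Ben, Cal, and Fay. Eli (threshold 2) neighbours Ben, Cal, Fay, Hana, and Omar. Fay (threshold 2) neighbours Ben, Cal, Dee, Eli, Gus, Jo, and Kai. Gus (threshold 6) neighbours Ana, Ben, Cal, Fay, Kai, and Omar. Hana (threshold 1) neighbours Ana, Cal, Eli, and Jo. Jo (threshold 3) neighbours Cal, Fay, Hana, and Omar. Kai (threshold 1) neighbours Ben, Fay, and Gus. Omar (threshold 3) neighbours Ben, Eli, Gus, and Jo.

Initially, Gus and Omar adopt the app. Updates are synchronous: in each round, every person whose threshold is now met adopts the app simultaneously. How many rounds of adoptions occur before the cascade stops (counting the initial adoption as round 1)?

6

Round 1 — Gus, Omar adopt the app (initial).
Round 2 — checking thresholds:
  Ana: 1 of 3 neighbours < 3, below threshold.
  Ben: 2 of 7 neighbours < 4, below threshold.
  Cal: 1 of 7 neighbours < 5, below threshold.
  Eli: 1 of 5 neighbours < 2, below threshold.
  Fay: 1 of 7 neighbours < 2, below threshold.
  Jo: 1 of 4 neighbours < 3, below threshold.
  Kai: 1 of 3 neighbours ≥ 1, adopts the app.
Round 3 — checking thresholds:
  Ana: 1 of 3 neighbours < 3, below threshold.
  Ben: 3 of 7 neighbours < 4, below threshold.
  Cal: 1 of 7 neighbours < 5, below threshold.
  Eli: 1 of 5 neighbours < 2, below threshold.
  Fay: 2 of 7 neighbours ≥ 2, adopts the app.
  Jo: 1 of 4 neighbours < 3, below threshold.
Round 4 — checking thresholds:
  Ana: 1 of 3 neighbours < 3, below threshold.
  Ben: 4 of 7 neighbours ≥ 4, adopts the app.
  Cal: 2 of 7 neighbours < 5, below threshold.
  Dee: 1 of 4 neighbours < 4, below threshold.
  Eli: 2 of 5 neighbours ≥ 2, adopts the app.
  Jo: 2 of 4 neighbours < 3, below threshold.
Round 5 — checking thresholds:
  Ana: 1 of 3 neighbours < 3, below threshold.
  Cal: 4 of 7 neighbours < 5, below threshold.
  Dee: 2 of 4 neighbours < 4, below threshold.
  Hana: 1 of 4 neighbours ≥ 1, adopts the app.
  Jo: 2 of 4 neighbours < 3, below threshold.
Round 6 — checking thresholds:
  Ana: 2 of 3 neighbours < 3, below threshold.
  Cal: 5 of 7 neighbours ≥ 5, adopts the app.
  Dee: 2 of 4 neighbours < 4, below threshold.
  Jo: 3 of 4 neighbours ≥ 3, adopts the app.
Round 7 — no new adoptions; cascade stops.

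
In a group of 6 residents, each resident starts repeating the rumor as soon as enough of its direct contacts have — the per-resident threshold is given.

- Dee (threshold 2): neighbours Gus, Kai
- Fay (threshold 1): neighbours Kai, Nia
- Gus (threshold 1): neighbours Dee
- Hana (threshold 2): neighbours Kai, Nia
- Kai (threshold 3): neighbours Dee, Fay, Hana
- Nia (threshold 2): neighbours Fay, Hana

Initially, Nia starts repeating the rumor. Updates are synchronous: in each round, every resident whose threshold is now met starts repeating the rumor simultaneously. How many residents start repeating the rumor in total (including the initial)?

Round 1 — Nia starts repeating the rumor (initial).
Round 2 — checking thresholds:
  Fay: 1 of 2 neighbours ≥ 1, starts repeating the rumor.
  Hana: 1 of 2 neighbours < 2, not yet.
Round 3 — no new spreads; cascade stops.

2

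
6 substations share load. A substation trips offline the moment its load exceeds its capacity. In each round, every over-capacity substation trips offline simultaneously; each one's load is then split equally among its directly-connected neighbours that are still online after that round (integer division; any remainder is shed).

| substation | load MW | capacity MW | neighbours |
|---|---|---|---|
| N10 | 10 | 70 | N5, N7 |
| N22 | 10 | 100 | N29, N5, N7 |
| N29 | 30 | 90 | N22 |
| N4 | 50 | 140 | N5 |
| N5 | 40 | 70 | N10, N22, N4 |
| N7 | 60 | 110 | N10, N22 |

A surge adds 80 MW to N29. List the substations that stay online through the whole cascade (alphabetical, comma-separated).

Round 1 — N29 at 110 > 90. N29 trips offline.
  N29 sheds 110 MW to N22: 110 each.
    N22: 10+110 = 120 > 100
Round 2 — N22 trips offline.
  N22 sheds 120 MW to N5, N7: 60 each.
    N5: 40+60 = 100 > 70
    N7: 60+60 = 120 > 110
Round 3 — N5, N7 trip offline.
  N5 sheds 100 MW to N10, N4: 50 each.
    N10: 10+50 = 60 ≤ 70
    N4: 50+50 = 100 ≤ 140
  N7 sheds 120 MW to N10: 120 each.
    N10: 60+120 = 180 > 70
Round 4 — N10 trips offline.
  N10 sheds 180 MW: no online neighbours, lost.
No further trips.

N4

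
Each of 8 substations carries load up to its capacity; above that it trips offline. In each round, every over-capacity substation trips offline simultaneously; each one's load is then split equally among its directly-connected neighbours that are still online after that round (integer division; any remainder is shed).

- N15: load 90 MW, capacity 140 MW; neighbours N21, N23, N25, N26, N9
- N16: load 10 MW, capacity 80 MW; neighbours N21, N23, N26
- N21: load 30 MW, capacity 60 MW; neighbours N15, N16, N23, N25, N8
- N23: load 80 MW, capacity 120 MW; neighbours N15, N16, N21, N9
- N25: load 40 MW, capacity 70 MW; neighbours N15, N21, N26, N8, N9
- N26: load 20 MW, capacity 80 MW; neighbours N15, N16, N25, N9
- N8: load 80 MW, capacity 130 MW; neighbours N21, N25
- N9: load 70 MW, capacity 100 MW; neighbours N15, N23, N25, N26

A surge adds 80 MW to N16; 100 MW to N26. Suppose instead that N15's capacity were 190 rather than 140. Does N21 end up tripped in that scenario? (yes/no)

With N15's capacity at 190:
Round 1 — N16 at 90 > 80; N26 at 120 > 80. N16, N26 trip offline.
  N16 sheds 90 MW to N21, N23: 45 each.
    N21: 30+45 = 75 > 60
    N23: 80+45 = 125 > 120
  N26 sheds 120 MW to N15, N25, N9: 40 each.
    N15: 90+40 = 130 ≤ 190
    N25: 40+40 = 80 > 70
    N9: 70+40 = 110 > 100
Round 2 — N21, N23, N25, N9 trip offline.
  N21 sheds 75 MW to N15, N8: 37 each (1 lost).
    N15: 130+37 = 167 ≤ 190
    N8: 80+37 = 117 ≤ 130
  N23 sheds 125 MW to N15: 125 each.
    N15: 167+125 = 292 > 190
  N25 sheds 80 MW to N15, N8: 40 each.
    N15: 292+40 = 332 > 190
    N8: 117+40 = 157 > 130
  N9 sheds 110 MW to N15: 110 each.
    N15: 332+110 = 442 > 190
Round 3 — N15, N8 trip offline.
  N15 sheds 442 MW: no online neighbours, lost.
  N8 sheds 157 MW: no online neighbours, lost.
No further trips.

yes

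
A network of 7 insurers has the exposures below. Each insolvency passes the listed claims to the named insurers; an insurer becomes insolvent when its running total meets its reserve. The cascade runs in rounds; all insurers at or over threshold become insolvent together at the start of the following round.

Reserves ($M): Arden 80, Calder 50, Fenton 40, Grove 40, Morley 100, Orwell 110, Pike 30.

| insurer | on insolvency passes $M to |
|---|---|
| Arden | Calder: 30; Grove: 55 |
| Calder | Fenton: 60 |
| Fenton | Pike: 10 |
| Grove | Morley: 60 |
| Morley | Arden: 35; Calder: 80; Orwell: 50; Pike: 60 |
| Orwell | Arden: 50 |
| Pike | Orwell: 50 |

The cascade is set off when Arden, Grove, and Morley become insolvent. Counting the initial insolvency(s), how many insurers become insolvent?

Round 1 — Arden, Grove, Morley become insolvent (initial).
  Calder: +30+80 → 110 ≥ 50
  Orwell: +50 → 50 < 110
  Pike: +60 → 60 ≥ 30
Round 2 — Calder, Pike become insolvent.
  Fenton: +60 → 60 ≥ 40
  Orwell: +50 → 100 < 110
Round 3 — Fenton becomes insolvent.
No further insolvencies.

6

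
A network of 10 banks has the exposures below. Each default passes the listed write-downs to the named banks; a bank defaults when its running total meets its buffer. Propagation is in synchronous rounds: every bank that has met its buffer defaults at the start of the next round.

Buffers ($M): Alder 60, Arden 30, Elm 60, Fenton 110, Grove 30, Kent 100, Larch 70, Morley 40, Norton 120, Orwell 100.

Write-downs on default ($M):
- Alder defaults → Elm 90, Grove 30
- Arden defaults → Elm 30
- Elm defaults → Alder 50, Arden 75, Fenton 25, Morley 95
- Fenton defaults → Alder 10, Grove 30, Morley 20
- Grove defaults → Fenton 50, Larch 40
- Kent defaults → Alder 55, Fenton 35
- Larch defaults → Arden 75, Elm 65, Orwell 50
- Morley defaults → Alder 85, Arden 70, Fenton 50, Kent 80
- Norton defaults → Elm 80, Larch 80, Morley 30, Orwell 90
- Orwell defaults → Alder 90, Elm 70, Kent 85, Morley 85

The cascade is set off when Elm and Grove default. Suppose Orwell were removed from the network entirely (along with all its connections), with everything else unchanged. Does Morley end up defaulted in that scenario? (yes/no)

yes

With Orwell removed:
Round 1 — Elm, Grove default (initial).
  Alder: +50 → 50 < 60
  Arden: +75 → 75 ≥ 30
  Fenton: +25+50 → 75 < 110
  Larch: +40 → 40 < 70
  Morley: +95 → 95 ≥ 40
Round 2 — Arden, Morley default.
  Alder: +85 → 135 ≥ 60
  Fenton: +50 → 125 ≥ 110
  Kent: +80 → 80 < 100
Round 3 — Alder, Fenton default.
No further defaults.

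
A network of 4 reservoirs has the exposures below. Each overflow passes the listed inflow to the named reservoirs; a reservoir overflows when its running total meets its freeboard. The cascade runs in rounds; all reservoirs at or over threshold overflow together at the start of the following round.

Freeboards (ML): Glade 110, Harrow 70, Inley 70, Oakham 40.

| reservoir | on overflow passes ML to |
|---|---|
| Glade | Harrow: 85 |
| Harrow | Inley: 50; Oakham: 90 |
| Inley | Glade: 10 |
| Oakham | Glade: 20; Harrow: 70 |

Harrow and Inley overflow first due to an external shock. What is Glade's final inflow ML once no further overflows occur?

30

Round 1 — Harrow, Inley overflow (initial).
  Glade: +10 → 10 < 110
  Oakham: +90 → 90 ≥ 40
Round 2 — Oakham overflows.
  Glade: +20 → 30 < 110
No further overflows.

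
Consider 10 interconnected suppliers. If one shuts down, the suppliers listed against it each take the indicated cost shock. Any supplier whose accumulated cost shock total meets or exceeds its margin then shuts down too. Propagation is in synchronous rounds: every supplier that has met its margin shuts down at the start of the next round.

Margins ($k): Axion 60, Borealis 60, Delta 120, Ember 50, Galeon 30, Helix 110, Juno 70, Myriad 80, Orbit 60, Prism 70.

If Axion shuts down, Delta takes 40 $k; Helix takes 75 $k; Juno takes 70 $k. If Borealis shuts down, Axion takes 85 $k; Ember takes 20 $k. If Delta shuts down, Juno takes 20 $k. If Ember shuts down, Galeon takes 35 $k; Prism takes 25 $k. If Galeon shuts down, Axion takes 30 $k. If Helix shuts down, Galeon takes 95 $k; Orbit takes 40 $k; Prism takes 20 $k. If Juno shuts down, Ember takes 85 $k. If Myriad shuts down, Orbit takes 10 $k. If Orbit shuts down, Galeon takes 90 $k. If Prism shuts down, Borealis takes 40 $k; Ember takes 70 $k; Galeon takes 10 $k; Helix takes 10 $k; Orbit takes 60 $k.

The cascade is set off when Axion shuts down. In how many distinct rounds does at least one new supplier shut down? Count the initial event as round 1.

4

Round 1 — Axion shuts down (initial).
  Delta: +40 → 40 < 120
  Helix: +75 → 75 < 110
  Juno: +70 → 70 ≥ 70
Round 2 — Juno shuts down.
  Ember: +85 → 85 ≥ 50
Round 3 — Ember shuts down.
  Galeon: +35 → 35 ≥ 30
  Prism: +25 → 25 < 70
Round 4 — Galeon shuts down.
No further shutdowns.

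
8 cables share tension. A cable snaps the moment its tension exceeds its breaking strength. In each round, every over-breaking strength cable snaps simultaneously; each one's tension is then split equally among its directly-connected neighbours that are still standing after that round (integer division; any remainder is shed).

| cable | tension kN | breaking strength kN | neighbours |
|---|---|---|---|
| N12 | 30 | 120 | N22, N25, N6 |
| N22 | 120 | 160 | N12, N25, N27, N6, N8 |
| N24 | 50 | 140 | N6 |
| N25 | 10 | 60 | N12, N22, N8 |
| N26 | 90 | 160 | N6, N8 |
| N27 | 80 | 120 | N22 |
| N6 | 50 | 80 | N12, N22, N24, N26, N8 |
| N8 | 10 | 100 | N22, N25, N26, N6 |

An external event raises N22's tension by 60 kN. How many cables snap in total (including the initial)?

2

Round 1 — N22 at 180 > 160. N22 snaps.
  N22 sheds 180 kN to N12, N25, N27, N6, N8: 36 each.
    N12: 30+36 = 66 ≤ 120
    N25: 10+36 = 46 ≤ 60
    N27: 80+36 = 116 ≤ 120
    N6: 50+36 = 86 > 80
    N8: 10+36 = 46 ≤ 100
Round 2 — N6 snaps.
  N6 sheds 86 kN to N12, N24, N26, N8: 21 each (2 lost).
    N12: 66+21 = 87 ≤ 120
    N24: 50+21 = 71 ≤ 140
    N26: 90+21 = 111 ≤ 160
    N8: 46+21 = 67 ≤ 100
No further breaks.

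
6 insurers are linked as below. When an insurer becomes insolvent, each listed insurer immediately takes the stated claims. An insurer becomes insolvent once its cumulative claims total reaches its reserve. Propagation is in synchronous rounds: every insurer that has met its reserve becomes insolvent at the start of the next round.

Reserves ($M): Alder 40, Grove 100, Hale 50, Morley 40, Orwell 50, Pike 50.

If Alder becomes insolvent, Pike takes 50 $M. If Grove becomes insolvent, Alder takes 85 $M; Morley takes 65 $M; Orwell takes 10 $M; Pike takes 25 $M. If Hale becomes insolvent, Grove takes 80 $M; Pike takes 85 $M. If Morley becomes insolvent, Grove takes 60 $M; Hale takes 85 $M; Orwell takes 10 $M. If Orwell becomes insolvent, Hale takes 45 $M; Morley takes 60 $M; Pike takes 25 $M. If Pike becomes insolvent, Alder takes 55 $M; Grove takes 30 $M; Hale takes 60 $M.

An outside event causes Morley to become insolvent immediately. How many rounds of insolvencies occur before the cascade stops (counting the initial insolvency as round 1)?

Round 1 — Morley becomes insolvent (initial).
  Grove: +60 → 60 < 100
  Hale: +85 → 85 ≥ 50
  Orwell: +10 → 10 < 50
Round 2 — Hale becomes insolvent.
  Grove: +80 → 140 ≥ 100
  Pike: +85 → 85 ≥ 50
Round 3 — Grove, Pike become insolvent.
  Alder: +85+55 → 140 ≥ 40
  Orwell: +10 → 20 < 50
Round 4 — Alder becomes insolvent.
No further insolvencies.

4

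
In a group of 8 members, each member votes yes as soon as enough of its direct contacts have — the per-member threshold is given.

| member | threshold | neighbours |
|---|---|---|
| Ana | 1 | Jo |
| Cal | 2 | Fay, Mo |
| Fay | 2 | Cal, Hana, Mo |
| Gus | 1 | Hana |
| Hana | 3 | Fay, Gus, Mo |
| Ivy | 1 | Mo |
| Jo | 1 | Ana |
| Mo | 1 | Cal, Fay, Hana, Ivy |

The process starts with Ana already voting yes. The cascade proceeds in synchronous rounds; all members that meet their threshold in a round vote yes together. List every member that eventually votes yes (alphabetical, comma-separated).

Round 1 — Ana votes yes (initial).
Round 2 — checking thresholds:
  Jo: 1 of 1 neighbours ≥ 1, votes yes.
Round 3 — no new yes votes; cascade stops.

Ana, Jo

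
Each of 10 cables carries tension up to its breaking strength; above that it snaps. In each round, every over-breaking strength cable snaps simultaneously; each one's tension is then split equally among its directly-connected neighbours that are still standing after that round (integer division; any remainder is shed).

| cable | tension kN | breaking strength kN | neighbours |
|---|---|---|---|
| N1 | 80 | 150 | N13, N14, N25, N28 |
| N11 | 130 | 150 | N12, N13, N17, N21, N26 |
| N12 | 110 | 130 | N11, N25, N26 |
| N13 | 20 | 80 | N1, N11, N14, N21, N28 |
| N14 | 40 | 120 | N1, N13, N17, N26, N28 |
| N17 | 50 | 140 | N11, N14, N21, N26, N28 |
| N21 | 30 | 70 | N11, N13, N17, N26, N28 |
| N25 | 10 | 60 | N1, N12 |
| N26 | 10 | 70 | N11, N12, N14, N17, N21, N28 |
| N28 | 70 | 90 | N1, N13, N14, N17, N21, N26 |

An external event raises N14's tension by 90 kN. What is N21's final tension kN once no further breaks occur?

Round 1 — N14 at 130 > 120. N14 snaps.
  N14 sheds 130 kN to N1, N13, N17, N26, N28: 26 each.
    N1: 80+26 = 106 ≤ 150
    N13: 20+26 = 46 ≤ 80
    N17: 50+26 = 76 ≤ 140
    N26: 10+26 = 36 ≤ 70
    N28: 70+26 = 96 > 90
Round 2 — N28 snaps.
  N28 sheds 96 kN to N1, N13, N17, N21, N26: 19 each (1 lost).
    N1: 106+19 = 125 ≤ 150
    N13: 46+19 = 65 ≤ 80
    N17: 76+19 = 95 ≤ 140
    N21: 30+19 = 49 ≤ 70
    N26: 36+19 = 55 ≤ 70
No further breaks.

49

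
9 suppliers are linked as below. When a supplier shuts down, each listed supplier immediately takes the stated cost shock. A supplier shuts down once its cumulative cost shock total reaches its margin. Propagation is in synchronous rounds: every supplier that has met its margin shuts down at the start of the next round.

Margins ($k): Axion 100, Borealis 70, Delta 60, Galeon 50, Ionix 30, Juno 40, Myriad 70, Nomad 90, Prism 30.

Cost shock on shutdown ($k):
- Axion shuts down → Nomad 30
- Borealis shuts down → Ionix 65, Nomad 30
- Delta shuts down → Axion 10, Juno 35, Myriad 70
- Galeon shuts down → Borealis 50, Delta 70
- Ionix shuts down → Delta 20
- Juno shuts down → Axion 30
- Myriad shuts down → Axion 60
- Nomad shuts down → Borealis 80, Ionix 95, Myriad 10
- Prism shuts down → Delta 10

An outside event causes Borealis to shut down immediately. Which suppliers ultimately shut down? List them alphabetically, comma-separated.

Borealis, Ionix

Round 1 — Borealis shuts down (initial).
  Ionix: +65 → 65 ≥ 30
  Nomad: +30 → 30 < 90
Round 2 — Ionix shuts down.
  Delta: +20 → 20 < 60
No further shutdowns.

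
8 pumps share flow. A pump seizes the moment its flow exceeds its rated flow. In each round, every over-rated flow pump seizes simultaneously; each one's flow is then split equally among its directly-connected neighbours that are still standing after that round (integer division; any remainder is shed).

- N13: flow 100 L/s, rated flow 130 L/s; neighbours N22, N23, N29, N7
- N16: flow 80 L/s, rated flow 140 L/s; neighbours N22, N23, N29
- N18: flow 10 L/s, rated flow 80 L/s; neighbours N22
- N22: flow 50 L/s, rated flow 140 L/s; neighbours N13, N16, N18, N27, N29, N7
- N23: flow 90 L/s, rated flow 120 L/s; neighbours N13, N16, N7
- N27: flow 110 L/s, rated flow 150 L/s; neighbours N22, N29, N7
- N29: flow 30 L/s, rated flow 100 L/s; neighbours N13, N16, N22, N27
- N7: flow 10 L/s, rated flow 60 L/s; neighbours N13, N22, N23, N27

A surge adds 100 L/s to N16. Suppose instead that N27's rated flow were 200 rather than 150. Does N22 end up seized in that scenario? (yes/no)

With N27's rated flow at 200:
Round 1 — N16 at 180 > 140. N16 seizes.
  N16 sheds 180 L/s to N22, N23, N29: 60 each.
    N22: 50+60 = 110 ≤ 140
    N23: 90+60 = 150 > 120
    N29: 30+60 = 90 ≤ 100
Round 2 — N23 seizes.
  N23 sheds 150 L/s to N13, N7: 75 each.
    N13: 100+75 = 175 > 130
    N7: 10+75 = 85 > 60
Round 3 — N13, N7 seize.
  N13 sheds 175 L/s to N22, N29: 87 each (1 lost).
    N22: 110+87 = 197 > 140
    N29: 90+87 = 177 > 100
  N7 sheds 85 L/s to N22, N27: 42 each (1 lost).
    N22: 197+42 = 239 > 140
    N27: 110+42 = 152 ≤ 200
Round 4 — N22, N29 seize.
  N22 sheds 239 L/s to N18, N27: 119 each (1 lost).
    N18: 10+119 = 129 > 80
    N27: 152+119 = 271 > 200
  N29 sheds 177 L/s to N27: 177 each.
    N27: 271+177 = 448 > 200
Round 5 — N18, N27 seize.
  N18 sheds 129 L/s: no online neighbours, lost.
  N27 sheds 448 L/s: no online neighbours, lost.
No further seizures.

yes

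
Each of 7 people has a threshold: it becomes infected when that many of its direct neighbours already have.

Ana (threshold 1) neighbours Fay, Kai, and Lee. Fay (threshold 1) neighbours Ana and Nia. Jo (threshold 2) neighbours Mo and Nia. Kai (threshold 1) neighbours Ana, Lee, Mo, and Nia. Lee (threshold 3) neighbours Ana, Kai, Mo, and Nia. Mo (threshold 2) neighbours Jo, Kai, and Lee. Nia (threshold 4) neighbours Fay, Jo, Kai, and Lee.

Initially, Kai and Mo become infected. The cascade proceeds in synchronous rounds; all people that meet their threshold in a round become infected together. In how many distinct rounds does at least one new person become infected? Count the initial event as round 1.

Round 1 — Kai, Mo become infected (initial).
Round 2 — checking thresholds:
  Ana: 1 of 3 neighbours ≥ 1, becomes infected.
  Jo: 1 of 2 neighbours < 2, not yet.
  Lee: 2 of 4 neighbours < 3, not yet.
  Nia: 1 of 4 neighbours < 4, not yet.
Round 3 — checking thresholds:
  Fay: 1 of 2 neighbours ≥ 1, becomes infected.
  Jo: 1 of 2 neighbours < 2, not yet.
  Lee: 3 of 4 neighbours ≥ 3, becomes infected.
  Nia: 1 of 4 neighbours < 4, not yet.
Round 4 — no new infections; cascade stops.

3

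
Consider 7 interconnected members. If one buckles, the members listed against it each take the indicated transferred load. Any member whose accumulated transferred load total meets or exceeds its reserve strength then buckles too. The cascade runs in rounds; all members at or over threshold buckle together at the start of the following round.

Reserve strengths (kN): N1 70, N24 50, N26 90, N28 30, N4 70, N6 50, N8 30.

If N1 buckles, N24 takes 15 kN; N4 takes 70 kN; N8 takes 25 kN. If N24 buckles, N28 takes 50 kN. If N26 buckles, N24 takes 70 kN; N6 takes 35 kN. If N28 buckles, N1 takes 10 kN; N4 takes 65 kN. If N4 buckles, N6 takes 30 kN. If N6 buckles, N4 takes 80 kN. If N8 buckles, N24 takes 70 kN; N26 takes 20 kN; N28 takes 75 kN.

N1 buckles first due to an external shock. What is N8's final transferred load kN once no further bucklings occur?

25

Round 1 — N1 buckles (initial).
  N24: +15 → 15 < 50
  N4: +70 → 70 ≥ 70
  N8: +25 → 25 < 30
Round 2 — N4 buckles.
  N6: +30 → 30 < 50
No further bucklings.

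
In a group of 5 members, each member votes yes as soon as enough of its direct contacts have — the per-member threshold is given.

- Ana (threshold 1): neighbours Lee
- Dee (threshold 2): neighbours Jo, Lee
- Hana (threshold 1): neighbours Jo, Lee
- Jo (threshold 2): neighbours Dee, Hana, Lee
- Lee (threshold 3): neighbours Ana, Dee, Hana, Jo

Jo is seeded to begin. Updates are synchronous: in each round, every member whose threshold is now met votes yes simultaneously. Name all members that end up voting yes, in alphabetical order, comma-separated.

Round 1 — Jo votes yes (initial).
Round 2 — checking thresholds:
  Dee: 1 of 2 neighbours < 2, below threshold.
  Hana: 1 of 2 neighbours ≥ 1, votes yes.
  Lee: 1 of 4 neighbours < 3, below threshold.
Round 3 — no new yes votes; cascade stops.

Hana, Jo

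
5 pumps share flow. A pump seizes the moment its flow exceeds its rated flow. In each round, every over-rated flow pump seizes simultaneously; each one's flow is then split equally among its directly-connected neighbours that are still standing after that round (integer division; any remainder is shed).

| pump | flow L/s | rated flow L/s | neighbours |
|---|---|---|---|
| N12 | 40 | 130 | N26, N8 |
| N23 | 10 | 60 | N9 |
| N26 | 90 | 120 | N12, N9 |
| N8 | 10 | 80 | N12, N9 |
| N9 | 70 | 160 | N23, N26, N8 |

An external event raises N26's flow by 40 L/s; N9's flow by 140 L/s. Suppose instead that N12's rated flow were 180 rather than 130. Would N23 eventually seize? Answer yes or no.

yes

With N12's rated flow at 180:
Round 1 — N26 at 130 > 120; N9 at 210 > 160. N26, N9 seize.
  N26 sheds 130 L/s to N12: 130 each.
    N12: 40+130 = 170 ≤ 180
  N9 sheds 210 L/s to N23, N8: 105 each.
    N23: 10+105 = 115 > 60
    N8: 10+105 = 115 > 80
Round 2 — N23, N8 seize.
  N23 sheds 115 L/s: no online neighbours, lost.
  N8 sheds 115 L/s to N12: 115 each.
    N12: 170+115 = 285 > 180
Round 3 — N12 seizes.
  N12 sheds 285 L/s: no online neighbours, lost.
No further seizures.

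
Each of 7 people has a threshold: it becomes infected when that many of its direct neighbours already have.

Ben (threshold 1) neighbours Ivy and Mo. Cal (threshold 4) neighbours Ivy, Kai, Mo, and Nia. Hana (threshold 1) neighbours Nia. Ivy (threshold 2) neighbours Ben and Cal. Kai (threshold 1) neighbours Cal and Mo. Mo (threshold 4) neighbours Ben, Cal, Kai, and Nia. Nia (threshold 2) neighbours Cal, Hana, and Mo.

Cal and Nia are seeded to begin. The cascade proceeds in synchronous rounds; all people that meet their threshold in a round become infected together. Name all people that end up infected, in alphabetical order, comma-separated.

Cal, Hana, Kai, Nia

Round 1 — Cal, Nia become infected (initial).
Round 2 — checking thresholds:
  Hana: 1 of 1 neighbours ≥ 1, becomes infected.
  Ivy: 1 of 2 neighbours < 2, below threshold.
  Kai: 1 of 2 neighbours ≥ 1, becomes infected.
  Mo: 2 of 4 neighbours < 4, below threshold.
Round 3 — no new infections; cascade stops.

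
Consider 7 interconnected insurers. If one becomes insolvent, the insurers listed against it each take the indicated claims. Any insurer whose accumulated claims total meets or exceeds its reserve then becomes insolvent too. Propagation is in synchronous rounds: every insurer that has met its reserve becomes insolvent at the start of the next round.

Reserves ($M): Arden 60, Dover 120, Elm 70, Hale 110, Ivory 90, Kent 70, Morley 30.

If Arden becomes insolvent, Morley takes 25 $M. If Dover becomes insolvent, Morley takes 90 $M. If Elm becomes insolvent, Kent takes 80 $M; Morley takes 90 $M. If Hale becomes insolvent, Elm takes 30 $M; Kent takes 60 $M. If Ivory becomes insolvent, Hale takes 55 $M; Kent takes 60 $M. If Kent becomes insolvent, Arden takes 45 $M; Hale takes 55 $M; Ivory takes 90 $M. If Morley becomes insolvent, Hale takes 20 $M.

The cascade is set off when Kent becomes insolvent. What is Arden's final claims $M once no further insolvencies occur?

45

Round 1 — Kent becomes insolvent (initial).
  Arden: +45 → 45 < 60
  Hale: +55 → 55 < 110
  Ivory: +90 → 90 ≥ 90
Round 2 — Ivory becomes insolvent.
  Hale: +55 → 110 ≥ 110
Round 3 — Hale becomes insolvent.
  Elm: +30 → 30 < 70
No further insolvencies.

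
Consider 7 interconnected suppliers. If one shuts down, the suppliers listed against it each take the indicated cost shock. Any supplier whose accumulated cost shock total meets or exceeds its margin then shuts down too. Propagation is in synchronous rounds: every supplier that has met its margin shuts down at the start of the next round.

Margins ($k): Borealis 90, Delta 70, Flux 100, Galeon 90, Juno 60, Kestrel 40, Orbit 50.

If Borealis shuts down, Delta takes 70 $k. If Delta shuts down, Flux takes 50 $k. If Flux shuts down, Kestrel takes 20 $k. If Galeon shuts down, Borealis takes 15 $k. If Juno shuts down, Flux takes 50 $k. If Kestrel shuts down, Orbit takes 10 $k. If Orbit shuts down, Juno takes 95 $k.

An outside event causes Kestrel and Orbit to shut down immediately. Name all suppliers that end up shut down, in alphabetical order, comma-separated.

Round 1 — Kestrel, Orbit shut down (initial).
  Juno: +95 → 95 ≥ 60
Round 2 — Juno shuts down.
  Flux: +50 → 50 < 100
No further shutdowns.

Juno, Kestrel, Orbit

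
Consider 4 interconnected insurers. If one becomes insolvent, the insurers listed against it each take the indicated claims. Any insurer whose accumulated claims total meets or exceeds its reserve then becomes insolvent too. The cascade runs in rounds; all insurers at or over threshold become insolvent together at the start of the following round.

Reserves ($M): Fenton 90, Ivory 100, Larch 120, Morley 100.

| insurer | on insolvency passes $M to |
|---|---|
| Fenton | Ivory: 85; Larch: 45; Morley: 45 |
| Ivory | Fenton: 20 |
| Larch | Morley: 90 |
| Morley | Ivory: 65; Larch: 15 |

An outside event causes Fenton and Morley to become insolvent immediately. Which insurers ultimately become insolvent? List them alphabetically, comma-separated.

Round 1 — Fenton, Morley become insolvent (initial).
  Ivory: +85+65 → 150 ≥ 100
  Larch: +45+15 → 60 < 120
Round 2 — Ivory becomes insolvent.
No further insolvencies.

Fenton, Ivory, Morley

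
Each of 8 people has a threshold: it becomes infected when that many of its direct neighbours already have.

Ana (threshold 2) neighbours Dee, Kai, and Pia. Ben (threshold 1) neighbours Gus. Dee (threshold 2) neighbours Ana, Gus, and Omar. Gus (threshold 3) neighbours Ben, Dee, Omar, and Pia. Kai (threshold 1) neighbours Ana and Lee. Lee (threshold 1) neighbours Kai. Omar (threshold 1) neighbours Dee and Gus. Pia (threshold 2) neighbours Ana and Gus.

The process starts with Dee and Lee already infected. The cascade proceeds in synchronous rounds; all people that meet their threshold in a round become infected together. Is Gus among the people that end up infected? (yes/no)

Round 1 — Dee, Lee become infected (initial).
Round 2 — checking thresholds:
  Ana: 1 of 3 neighbours < 2, below threshold.
  Gus: 1 of 4 neighbours < 3, below threshold.
  Kai: 1 of 2 neighbours ≥ 1, becomes infected.
  Omar: 1 of 2 neighbours ≥ 1, becomes infected.
Round 3 — checking thresholds:
  Ana: 2 of 3 neighbours ≥ 2, becomes infected.
  Gus: 2 of 4 neighbours < 3, below threshold.
Round 4 — no new infections; cascade stops.

no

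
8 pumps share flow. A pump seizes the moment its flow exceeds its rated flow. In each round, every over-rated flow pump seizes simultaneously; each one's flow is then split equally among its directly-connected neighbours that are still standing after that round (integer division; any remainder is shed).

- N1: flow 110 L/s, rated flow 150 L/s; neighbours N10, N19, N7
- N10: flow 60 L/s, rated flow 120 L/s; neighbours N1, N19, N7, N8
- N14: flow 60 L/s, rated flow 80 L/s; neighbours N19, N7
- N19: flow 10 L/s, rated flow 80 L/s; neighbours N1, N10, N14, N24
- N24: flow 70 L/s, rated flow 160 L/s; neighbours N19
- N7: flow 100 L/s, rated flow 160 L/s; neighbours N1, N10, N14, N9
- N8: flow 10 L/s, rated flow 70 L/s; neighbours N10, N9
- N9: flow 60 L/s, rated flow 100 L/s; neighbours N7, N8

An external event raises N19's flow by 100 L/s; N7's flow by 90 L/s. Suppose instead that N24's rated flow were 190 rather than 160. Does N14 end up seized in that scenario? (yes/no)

With N24's rated flow at 190:
Round 1 — N19 at 110 > 80; N7 at 190 > 160. N19, N7 seize.
  N19 sheds 110 L/s to N1, N10, N14, N24: 27 each (2 lost).
    N1: 110+27 = 137 ≤ 150
    N10: 60+27 = 87 ≤ 120
    N14: 60+27 = 87 > 80
    N24: 70+27 = 97 ≤ 190
  N7 sheds 190 L/s to N1, N10, N14, N9: 47 each (2 lost).
    N1: 137+47 = 184 > 150
    N10: 87+47 = 134 > 120
    N14: 87+47 = 134 > 80
    N9: 60+47 = 107 > 100
Round 2 — N1, N10, N14, N9 seize.
  N1 sheds 184 L/s: no online neighbours, lost.
  N10 sheds 134 L/s to N8: 134 each.
    N8: 10+134 = 144 > 70
  N14 sheds 134 L/s: no online neighbours, lost.
  N9 sheds 107 L/s to N8: 107 each.
    N8: 144+107 = 251 > 70
Round 3 — N8 seizes.
  N8 sheds 251 L/s: no online neighbours, lost.
No further seizures.

yes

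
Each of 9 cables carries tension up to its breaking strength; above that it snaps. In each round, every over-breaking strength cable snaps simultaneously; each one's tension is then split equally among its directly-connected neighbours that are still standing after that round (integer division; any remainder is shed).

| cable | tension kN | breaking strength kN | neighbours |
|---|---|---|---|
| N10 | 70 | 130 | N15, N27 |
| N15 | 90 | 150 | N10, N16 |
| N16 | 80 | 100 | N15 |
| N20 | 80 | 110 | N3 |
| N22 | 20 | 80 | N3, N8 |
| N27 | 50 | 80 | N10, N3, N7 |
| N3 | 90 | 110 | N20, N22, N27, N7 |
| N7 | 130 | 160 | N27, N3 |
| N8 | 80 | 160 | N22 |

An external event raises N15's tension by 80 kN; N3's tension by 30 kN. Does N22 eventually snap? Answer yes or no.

Round 1 — N15 at 170 > 150; N3 at 120 > 110. N15, N3 snap.
  N15 sheds 170 kN to N10, N16: 85 each.
    N10: 70+85 = 155 > 130
    N16: 80+85 = 165 > 100
  N3 sheds 120 kN to N20, N22, N27, N7: 30 each.
    N20: 80+30 = 110 ≤ 110
    N22: 20+30 = 50 ≤ 80
    N27: 50+30 = 80 ≤ 80
    N7: 130+30 = 160 ≤ 160
Round 2 — N10, N16 snap.
  N10 sheds 155 kN to N27: 155 each.
    N27: 80+155 = 235 > 80
  N16 sheds 165 kN: no online neighbours, lost.
Round 3 — N27 snaps.
  N27 sheds 235 kN to N7: 235 each.
    N7: 160+235 = 395 > 160
Round 4 — N7 snaps.
  N7 sheds 395 kN: no online neighbours, lost.
No further breaks.

no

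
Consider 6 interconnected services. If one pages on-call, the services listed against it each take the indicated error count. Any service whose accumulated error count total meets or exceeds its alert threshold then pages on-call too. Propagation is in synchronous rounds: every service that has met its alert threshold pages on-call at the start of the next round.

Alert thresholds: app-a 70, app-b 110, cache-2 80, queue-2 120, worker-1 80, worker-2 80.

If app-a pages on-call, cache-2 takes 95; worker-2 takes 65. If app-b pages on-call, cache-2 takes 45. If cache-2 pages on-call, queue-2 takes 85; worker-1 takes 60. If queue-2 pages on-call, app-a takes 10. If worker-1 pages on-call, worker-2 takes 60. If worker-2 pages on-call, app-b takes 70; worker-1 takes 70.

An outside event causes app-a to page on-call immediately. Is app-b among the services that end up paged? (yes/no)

no

Round 1 — app-a pages on-call (initial).
  cache-2: +95 → 95 ≥ 80
  worker-2: +65 → 65 < 80
Round 2 — cache-2 pages on-call.
  queue-2: +85 → 85 < 120
  worker-1: +60 → 60 < 80
No further pages.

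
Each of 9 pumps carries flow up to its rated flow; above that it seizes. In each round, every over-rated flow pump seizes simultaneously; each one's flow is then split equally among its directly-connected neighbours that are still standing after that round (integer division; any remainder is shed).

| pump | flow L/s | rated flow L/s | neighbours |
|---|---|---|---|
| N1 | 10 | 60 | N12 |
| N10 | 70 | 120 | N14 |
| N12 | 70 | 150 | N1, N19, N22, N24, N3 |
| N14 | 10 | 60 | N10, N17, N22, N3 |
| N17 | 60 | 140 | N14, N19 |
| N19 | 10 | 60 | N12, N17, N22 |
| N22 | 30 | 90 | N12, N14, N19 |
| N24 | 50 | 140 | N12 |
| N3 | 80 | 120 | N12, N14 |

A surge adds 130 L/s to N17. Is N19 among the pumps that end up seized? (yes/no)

Round 1 — N17 at 190 > 140. N17 seizes.
  N17 sheds 190 L/s to N14, N19: 95 each.
    N14: 10+95 = 105 > 60
    N19: 10+95 = 105 > 60
Round 2 — N14, N19 seize.
  N14 sheds 105 L/s to N10, N22, N3: 35 each.
    N10: 70+35 = 105 ≤ 120
    N22: 30+35 = 65 ≤ 90
    N3: 80+35 = 115 ≤ 120
  N19 sheds 105 L/s to N12, N22: 52 each (1 lost).
    N12: 70+52 = 122 ≤ 150
    N22: 65+52 = 117 > 90
Round 3 — N22 seizes.
  N22 sheds 117 L/s to N12: 117 each.
    N12: 122+117 = 239 > 150
Round 4 — N12 seizes.
  N12 sheds 239 L/s to N1, N24, N3: 79 each (2 lost).
    N1: 10+79 = 89 > 60
    N24: 50+79 = 129 ≤ 140
    N3: 115+79 = 194 > 120
Round 5 — N1, N3 seize.
  N1 sheds 89 L/s: no online neighbours, lost.
  N3 sheds 194 L/s: no online neighbours, lost.
No further seizures.

yes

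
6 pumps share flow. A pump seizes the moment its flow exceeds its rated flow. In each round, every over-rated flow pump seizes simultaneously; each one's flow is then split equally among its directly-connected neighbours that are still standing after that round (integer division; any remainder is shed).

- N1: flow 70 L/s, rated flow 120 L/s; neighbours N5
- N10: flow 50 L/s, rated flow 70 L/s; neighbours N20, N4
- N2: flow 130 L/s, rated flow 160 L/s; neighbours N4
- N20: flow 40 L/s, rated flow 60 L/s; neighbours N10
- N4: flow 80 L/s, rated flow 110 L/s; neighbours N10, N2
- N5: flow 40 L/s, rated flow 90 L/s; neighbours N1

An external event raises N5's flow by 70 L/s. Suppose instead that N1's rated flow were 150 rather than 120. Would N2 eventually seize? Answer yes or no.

no

With N1's rated flow at 150:
Round 1 — N5 at 110 > 90. N5 seizes.
  N5 sheds 110 L/s to N1: 110 each.
    N1: 70+110 = 180 > 150
Round 2 — N1 seizes.
  N1 sheds 180 L/s: no online neighbours, lost.
No further seizures.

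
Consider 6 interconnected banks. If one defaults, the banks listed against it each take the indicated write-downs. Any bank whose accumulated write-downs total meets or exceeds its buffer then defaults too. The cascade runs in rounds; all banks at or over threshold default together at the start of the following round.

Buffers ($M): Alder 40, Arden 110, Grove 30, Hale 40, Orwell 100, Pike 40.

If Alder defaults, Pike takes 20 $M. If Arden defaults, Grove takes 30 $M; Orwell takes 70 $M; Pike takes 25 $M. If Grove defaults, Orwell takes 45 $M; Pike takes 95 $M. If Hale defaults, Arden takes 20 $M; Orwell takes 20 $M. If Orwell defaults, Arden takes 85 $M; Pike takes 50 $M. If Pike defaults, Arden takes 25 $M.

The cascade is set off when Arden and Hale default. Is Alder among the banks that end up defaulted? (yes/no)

Round 1 — Arden, Hale default (initial).
  Grove: +30 → 30 ≥ 30
  Orwell: +70+20 → 90 < 100
  Pike: +25 → 25 < 40
Round 2 — Grove defaults.
  Orwell: +45 → 135 ≥ 100
  Pike: +95 → 120 ≥ 40
Round 3 — Orwell, Pike default.
No further defaults.

no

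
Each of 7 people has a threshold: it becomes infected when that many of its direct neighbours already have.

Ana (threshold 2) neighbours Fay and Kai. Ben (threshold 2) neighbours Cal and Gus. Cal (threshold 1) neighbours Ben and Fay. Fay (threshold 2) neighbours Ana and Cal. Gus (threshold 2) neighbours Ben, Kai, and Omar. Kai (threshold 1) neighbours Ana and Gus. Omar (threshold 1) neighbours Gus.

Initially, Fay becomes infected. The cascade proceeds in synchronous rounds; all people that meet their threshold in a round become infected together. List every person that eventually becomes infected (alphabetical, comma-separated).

Round 1 — Fay becomes infected (initial).
Round 2 — checking thresholds:
  Ana: 1 of 2 neighbours < 2, holds.
  Cal: 1 of 2 neighbours ≥ 1, becomes infected.
Round 3 — no new infections; cascade stops.

Cal, Fay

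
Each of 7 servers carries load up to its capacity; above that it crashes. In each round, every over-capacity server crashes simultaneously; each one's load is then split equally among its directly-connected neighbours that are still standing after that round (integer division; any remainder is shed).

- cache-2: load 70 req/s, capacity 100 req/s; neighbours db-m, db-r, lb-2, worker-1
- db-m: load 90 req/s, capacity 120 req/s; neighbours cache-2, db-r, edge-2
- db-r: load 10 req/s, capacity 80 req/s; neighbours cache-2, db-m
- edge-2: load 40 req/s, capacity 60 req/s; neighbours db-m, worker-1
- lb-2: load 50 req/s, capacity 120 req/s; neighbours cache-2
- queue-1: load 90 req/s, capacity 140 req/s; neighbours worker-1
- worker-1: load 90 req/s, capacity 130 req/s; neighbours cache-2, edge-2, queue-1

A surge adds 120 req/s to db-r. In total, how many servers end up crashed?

6

Round 1 — db-r at 130 > 80. db-r crashes.
  db-r sheds 130 req/s to cache-2, db-m: 65 each.
    cache-2: 70+65 = 135 > 100
    db-m: 90+65 = 155 > 120
Round 2 — cache-2, db-m crash.
  cache-2 sheds 135 req/s to lb-2, worker-1: 67 each (1 lost).
    lb-2: 50+67 = 117 ≤ 120
    worker-1: 90+67 = 157 > 130
  db-m sheds 155 req/s to edge-2: 155 each.
    edge-2: 40+155 = 195 > 60
Round 3 — edge-2, worker-1 crash.
  edge-2 sheds 195 req/s: no online neighbours, lost.
  worker-1 sheds 157 req/s to queue-1: 157 each.
    queue-1: 90+157 = 247 > 140
Round 4 — queue-1 crashes.
  queue-1 sheds 247 req/s: no online neighbours, lost.
No further crashes.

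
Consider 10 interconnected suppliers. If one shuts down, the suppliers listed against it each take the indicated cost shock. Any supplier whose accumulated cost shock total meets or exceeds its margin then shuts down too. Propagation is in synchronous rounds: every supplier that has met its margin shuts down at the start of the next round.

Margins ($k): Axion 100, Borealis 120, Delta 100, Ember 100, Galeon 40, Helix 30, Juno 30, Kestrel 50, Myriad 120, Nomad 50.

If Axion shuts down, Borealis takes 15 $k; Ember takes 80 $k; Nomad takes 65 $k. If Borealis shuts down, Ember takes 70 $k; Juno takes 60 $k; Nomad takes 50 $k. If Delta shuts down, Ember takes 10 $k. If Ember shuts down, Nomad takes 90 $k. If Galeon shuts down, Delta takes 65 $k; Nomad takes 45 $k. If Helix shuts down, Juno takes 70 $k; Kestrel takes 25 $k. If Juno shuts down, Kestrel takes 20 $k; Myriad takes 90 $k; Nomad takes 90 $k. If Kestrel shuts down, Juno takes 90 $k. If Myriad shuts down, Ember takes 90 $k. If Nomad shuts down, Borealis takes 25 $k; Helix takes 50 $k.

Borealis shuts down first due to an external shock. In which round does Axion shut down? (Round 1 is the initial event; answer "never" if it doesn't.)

Round 1 — Borealis shuts down (initial).
  Ember: +70 → 70 < 100
  Juno: +60 → 60 ≥ 30
  Nomad: +50 → 50 ≥ 50
Round 2 — Juno, Nomad shut down.
  Helix: +50 → 50 ≥ 30
  Kestrel: +20 → 20 < 50
  Myriad: +90 → 90 < 120
Round 3 — Helix shuts down.
  Kestrel: +25 → 45 < 50
No further shutdowns.

never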